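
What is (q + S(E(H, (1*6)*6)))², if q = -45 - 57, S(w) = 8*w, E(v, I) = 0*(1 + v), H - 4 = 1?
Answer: 10404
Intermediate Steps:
H = 5 (H = 4 + 1 = 5)
E(v, I) = 0
q = -102
(q + S(E(H, (1*6)*6)))² = (-102 + 8*0)² = (-102 + 0)² = (-102)² = 10404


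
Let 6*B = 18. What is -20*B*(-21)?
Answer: 1260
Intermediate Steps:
B = 3 (B = (1/6)*18 = 3)
-20*B*(-21) = -20*3*(-21) = -60*(-21) = 1260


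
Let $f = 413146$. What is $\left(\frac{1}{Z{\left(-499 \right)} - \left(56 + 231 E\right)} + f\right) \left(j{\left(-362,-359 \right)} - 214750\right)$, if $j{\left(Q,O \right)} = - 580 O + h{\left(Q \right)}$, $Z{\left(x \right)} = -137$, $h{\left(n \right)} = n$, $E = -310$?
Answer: $- \frac{203352925209636}{71417} \approx -2.8474 \cdot 10^{9}$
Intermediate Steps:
$j{\left(Q,O \right)} = Q - 580 O$ ($j{\left(Q,O \right)} = - 580 O + Q = Q - 580 O$)
$\left(\frac{1}{Z{\left(-499 \right)} - \left(56 + 231 E\right)} + f\right) \left(j{\left(-362,-359 \right)} - 214750\right) = \left(\frac{1}{-137 - -71554} + 413146\right) \left(\left(-362 - -208220\right) - 214750\right) = \left(\frac{1}{-137 + \left(71610 - 56\right)} + 413146\right) \left(\left(-362 + 208220\right) - 214750\right) = \left(\frac{1}{-137 + 71554} + 413146\right) \left(207858 - 214750\right) = \left(\frac{1}{71417} + 413146\right) \left(-6892\right) = \frac{29505647883}{71417} \left(-6892\right) = - \frac{203352925209636}{71417}$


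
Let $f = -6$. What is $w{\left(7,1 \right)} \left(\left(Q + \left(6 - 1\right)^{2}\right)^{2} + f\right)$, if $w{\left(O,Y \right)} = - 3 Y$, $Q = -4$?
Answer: $-1305$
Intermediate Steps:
$w{\left(7,1 \right)} \left(\left(Q + \left(6 - 1\right)^{2}\right)^{2} + f\right) = \left(-3\right) 1 \left(\left(-4 + \left(6 - 1\right)^{2}\right)^{2} - 6\right) = - 3 \left(\left(-4 + 5^{2}\right)^{2} - 6\right) = - 3 \left(\left(-4 + 25\right)^{2} - 6\right) = - 3 \left(21^{2} - 6\right) = - 3 \left(441 - 6\right) = \left(-3\right) 435 = -1305$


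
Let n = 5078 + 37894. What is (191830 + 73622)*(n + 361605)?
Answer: 107395773804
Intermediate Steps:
n = 42972
(191830 + 73622)*(n + 361605) = (191830 + 73622)*(42972 + 361605) = 265452*404577 = 107395773804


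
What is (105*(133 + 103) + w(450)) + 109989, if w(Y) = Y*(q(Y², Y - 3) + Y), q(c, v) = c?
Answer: 91462269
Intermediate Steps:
w(Y) = Y*(Y + Y²) (w(Y) = Y*(Y² + Y) = Y*(Y + Y²))
(105*(133 + 103) + w(450)) + 109989 = (105*(133 + 103) + 450²*(1 + 450)) + 109989 = (105*236 + 202500*451) + 109989 = (24780 + 91327500) + 109989 = 91352280 + 109989 = 91462269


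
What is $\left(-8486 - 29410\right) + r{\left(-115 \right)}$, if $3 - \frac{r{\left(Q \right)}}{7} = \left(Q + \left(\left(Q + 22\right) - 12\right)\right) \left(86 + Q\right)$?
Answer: $-82535$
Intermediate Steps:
$r{\left(Q \right)} = 21 - 7 \left(10 + 2 Q\right) \left(86 + Q\right)$ ($r{\left(Q \right)} = 21 - 7 \left(Q + \left(\left(Q + 22\right) - 12\right)\right) \left(86 + Q\right) = 21 - 7 \left(Q + \left(\left(22 + Q\right) - 12\right)\right) \left(86 + Q\right) = 21 - 7 \left(Q + \left(10 + Q\right)\right) \left(86 + Q\right) = 21 - 7 \left(10 + 2 Q\right) \left(86 + Q\right)$)
$\left(-8486 - 29410\right) + r{\left(-115 \right)} = \left(-8486 - 29410\right) - \left(-140511 + 185150\right) = -37896 - 44639 = -82535$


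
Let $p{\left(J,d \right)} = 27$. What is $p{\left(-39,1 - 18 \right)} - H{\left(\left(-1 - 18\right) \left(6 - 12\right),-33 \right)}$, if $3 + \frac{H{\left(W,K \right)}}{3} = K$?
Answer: $135$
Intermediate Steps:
$H{\left(W,K \right)} = -9 + 3 K$
$p{\left(-39,1 - 18 \right)} - H{\left(\left(-1 - 18\right) \left(6 - 12\right),-33 \right)} = 27 - \left(-9 + 3 \left(-33\right)\right) = 27 - \left(-9 - 99\right) = 27 - -108 = 27 + 108 = 135$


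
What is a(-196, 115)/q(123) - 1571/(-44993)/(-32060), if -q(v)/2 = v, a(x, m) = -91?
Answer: 65632445657/177424496340 ≈ 0.36992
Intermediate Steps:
q(v) = -2*v
a(-196, 115)/q(123) - 1571/(-44993)/(-32060) = -91/((-2*123)) - 1571/(-44993)/(-32060) = -91/(-246) - 1571*(-1/44993)*(-1/32060) = -91*(-1/246) + (1571/44993)*(-1/32060) = 91/246 - 1571/1442475580 = 65632445657/177424496340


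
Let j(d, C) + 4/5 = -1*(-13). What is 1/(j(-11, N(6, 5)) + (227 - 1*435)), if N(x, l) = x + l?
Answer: -5/979 ≈ -0.0051073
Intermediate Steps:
N(x, l) = l + x
j(d, C) = 61/5 (j(d, C) = -4/5 - 1*(-13) = -4/5 + 13 = 61/5)
1/(j(-11, N(6, 5)) + (227 - 1*435)) = 1/(61/5 + (227 - 1*435)) = 1/(61/5 + (227 - 435)) = 1/(61/5 - 208) = 1/(-979/5) = -5/979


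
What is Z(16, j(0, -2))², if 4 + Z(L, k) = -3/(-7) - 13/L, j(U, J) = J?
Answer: 241081/12544 ≈ 19.219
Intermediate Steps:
Z(L, k) = -25/7 - 13/L (Z(L, k) = -4 + (-3/(-7) - 13/L) = -4 + (-3*(-⅐) - 13/L) = -4 + (3/7 - 13/L) = -25/7 - 13/L)
Z(16, j(0, -2))² = (-25/7 - 13/16)² = (-491/112)² = 241081/12544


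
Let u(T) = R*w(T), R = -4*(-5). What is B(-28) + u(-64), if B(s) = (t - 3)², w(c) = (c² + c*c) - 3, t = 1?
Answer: 163784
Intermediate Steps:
R = 20
w(c) = -3 + 2*c² (w(c) = (c² + c²) - 3 = 2*c² - 3 = -3 + 2*c²)
B(s) = 4 (B(s) = (1 - 3)² = (-2)² = 4)
u(T) = -60 + 40*T² (u(T) = 20*(-3 + 2*T²) = -60 + 40*T²)
B(-28) + u(-64) = 4 + (-60 + 40*(-64)²) = 4 + (-60 + 40*4096) = 4 + (-60 + 163840) = 4 + 163780 = 163784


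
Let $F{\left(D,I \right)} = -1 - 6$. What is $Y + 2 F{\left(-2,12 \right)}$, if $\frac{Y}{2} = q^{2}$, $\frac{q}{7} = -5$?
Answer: $2436$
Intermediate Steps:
$q = -35$ ($q = 7 \left(-5\right) = -35$)
$F{\left(D,I \right)} = -7$ ($F{\left(D,I \right)} = -1 - 6 = -7$)
$Y = 2450$ ($Y = 2 \left(-35\right)^{2} = 2 \cdot 1225 = 2450$)
$Y + 2 F{\left(-2,12 \right)} = 2450 + 2 \left(-7\right) = 2450 - 14 = 2436$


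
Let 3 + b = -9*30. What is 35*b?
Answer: -9555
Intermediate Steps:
b = -273 (b = -3 - 9*30 = -3 - 270 = -273)
35*b = 35*(-273) = -9555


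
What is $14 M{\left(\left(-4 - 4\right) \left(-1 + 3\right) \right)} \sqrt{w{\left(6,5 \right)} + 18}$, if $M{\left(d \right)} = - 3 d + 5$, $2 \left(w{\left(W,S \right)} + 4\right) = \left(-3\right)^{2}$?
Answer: $371 \sqrt{74} \approx 3191.5$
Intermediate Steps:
$w{\left(W,S \right)} = \frac{1}{2}$ ($w{\left(W,S \right)} = -4 + \frac{\left(-3\right)^{2}}{2} = -4 + \frac{1}{2} \cdot 9 = -4 + \frac{9}{2} = \frac{1}{2}$)
$M{\left(d \right)} = 5 - 3 d$
$14 M{\left(\left(-4 - 4\right) \left(-1 + 3\right) \right)} \sqrt{w{\left(6,5 \right)} + 18} = 14 \left(5 - 3 \left(-4 - 4\right) \left(-1 + 3\right)\right) \sqrt{\frac{1}{2} + 18} = 14 \left(5 - 3 \left(\left(-8\right) 2\right)\right) \sqrt{\frac{37}{2}} = 14 \left(5 - -48\right) \frac{\sqrt{74}}{2} = 14 \left(5 + 48\right) \frac{\sqrt{74}}{2} = 14 \cdot 53 \frac{\sqrt{74}}{2} = 742 \frac{\sqrt{74}}{2} = 371 \sqrt{74}$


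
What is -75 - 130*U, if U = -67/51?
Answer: 4885/51 ≈ 95.784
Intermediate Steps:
U = -67/51 (U = -67*1/51 = -67/51 ≈ -1.3137)
-75 - 130*U = -75 - 130*(-67/51) = -75 + 8710/51 = 4885/51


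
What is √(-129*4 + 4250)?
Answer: √3734 ≈ 61.106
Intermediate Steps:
√(-129*4 + 4250) = √(-516 + 4250) = √3734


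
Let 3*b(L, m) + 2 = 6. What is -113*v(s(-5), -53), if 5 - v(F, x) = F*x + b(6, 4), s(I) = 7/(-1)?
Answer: 124526/3 ≈ 41509.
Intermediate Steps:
s(I) = -7 (s(I) = 7*(-1) = -7)
b(L, m) = 4/3 (b(L, m) = -⅔ + (⅓)*6 = -⅔ + 2 = 4/3)
v(F, x) = 11/3 - F*x (v(F, x) = 5 - (F*x + 4/3) = 5 - (4/3 + F*x) = 5 + (-4/3 - F*x) = 11/3 - F*x)
-113*v(s(-5), -53) = -113*(11/3 - 1*(-7)*(-53)) = -113*(11/3 - 371) = -113*(-1102/3) = 124526/3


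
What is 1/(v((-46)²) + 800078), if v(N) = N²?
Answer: 1/5277534 ≈ 1.8948e-7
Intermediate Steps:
1/(v((-46)²) + 800078) = 1/(((-46)²)² + 800078) = 1/(2116² + 800078) = 1/(4477456 + 800078) = 1/5277534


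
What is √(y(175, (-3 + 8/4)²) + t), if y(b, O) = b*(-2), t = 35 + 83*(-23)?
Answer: 4*I*√139 ≈ 47.159*I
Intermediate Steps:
t = -1874 (t = 35 - 1909 = -1874)
y(b, O) = -2*b
√(y(175, (-3 + 8/4)²) + t) = √(-2*175 - 1874) = √(-350 - 1874) = √(-2224) = 4*I*√139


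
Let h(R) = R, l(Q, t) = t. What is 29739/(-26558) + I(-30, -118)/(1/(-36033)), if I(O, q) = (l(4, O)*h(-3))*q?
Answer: 10162962046941/26558 ≈ 3.8267e+8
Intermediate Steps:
I(O, q) = -3*O*q (I(O, q) = (O*(-3))*q = (-3*O)*q = -3*O*q)
29739/(-26558) + I(-30, -118)/(1/(-36033)) = 29739/(-26558) + (-3*(-30)*(-118))/(1/(-36033)) = 29739*(-1/26558) - 10620/(-1/36033) = -29739/26558 - 10620*(-36033) = -29739/26558 + 382670460 = 10162962046941/26558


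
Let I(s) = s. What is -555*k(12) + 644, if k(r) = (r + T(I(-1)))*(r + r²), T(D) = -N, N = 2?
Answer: -865156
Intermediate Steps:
T(D) = -2 (T(D) = -1*2 = -2)
k(r) = (-2 + r)*(r + r²) (k(r) = (r - 2)*(r + r²) = (-2 + r)*(r + r²))
-555*k(12) + 644 = -6660*(-2 + 12² - 1*12) + 644 = -6660*(-2 + 144 - 12) + 644 = -6660*130 + 644 = -555*1560 + 644 = -865800 + 644 = -865156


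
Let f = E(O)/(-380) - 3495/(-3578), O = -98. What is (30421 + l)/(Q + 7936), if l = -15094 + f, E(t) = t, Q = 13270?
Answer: 1302555064/1802032865 ≈ 0.72283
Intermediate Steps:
f = 209843/169955 (f = -98/(-380) - 3495/(-3578) = -98*(-1/380) - 3495*(-1/3578) = 49/190 + 3495/3578 = 209843/169955 ≈ 1.2347)
l = -2565090927/169955 (l = -15094 + 209843/169955 = -2565090927/169955 ≈ -15093.)
(30421 + l)/(Q + 7936) = (30421 - 2565090927/169955)/(13270 + 7936) = (2605110128/169955)/21206 = (2605110128/169955)*(1/21206) = 1302555064/1802032865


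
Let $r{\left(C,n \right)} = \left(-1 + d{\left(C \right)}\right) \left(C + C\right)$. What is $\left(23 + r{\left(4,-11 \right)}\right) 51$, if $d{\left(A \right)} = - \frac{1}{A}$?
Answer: $663$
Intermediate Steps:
$r{\left(C,n \right)} = 2 C \left(-1 - \frac{1}{C}\right)$ ($r{\left(C,n \right)} = \left(-1 - \frac{1}{C}\right) \left(C + C\right) = \left(-1 - \frac{1}{C}\right) 2 C = 2 C \left(-1 - \frac{1}{C}\right)$)
$\left(23 + r{\left(4,-11 \right)}\right) 51 = \left(23 - 10\right) 51 = 13 \cdot 51 = 663$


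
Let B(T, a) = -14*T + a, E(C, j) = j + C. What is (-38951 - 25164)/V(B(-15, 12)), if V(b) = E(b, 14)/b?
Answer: -7116765/118 ≈ -60312.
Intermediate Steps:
E(C, j) = C + j
B(T, a) = a - 14*T
V(b) = (14 + b)/b (V(b) = (b + 14)/b = (14 + b)/b)
(-38951 - 25164)/V(B(-15, 12)) = (-38951 - 25164)/(((14 + (12 - 14*(-15)))/(12 - 14*(-15)))) = -64115*(12 + 210)/(14 + (12 + 210)) = -64115*222/(14 + 222) = -64115/((1/222)*236) = -64115/118/111 = -64115*111/118 = -7116765/118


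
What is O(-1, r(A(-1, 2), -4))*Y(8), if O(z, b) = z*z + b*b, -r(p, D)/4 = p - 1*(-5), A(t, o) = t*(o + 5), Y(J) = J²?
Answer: 4160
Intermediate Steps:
A(t, o) = t*(5 + o)
r(p, D) = -20 - 4*p (r(p, D) = -4*(p - 1*(-5)) = -4*(p + 5) = -4*(5 + p) = -20 - 4*p)
O(z, b) = b² + z² (O(z, b) = z² + b² = b² + z²)
O(-1, r(A(-1, 2), -4))*Y(8) = ((-20 - (-4)*(5 + 2))² + (-1)²)*8² = ((-20 - (-4)*7)² + 1)*64 = ((-20 - 4*(-7))² + 1)*64 = ((-20 + 28)² + 1)*64 = (8² + 1)*64 = (64 + 1)*64 = 65*64 = 4160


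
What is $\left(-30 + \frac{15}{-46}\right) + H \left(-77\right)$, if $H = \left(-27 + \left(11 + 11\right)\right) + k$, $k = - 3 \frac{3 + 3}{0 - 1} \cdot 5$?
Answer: $- \frac{302465}{46} \approx -6575.3$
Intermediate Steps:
$k = 90$ ($k = - 3 \frac{6}{-1} \cdot 5 = - 3 \cdot 6 \left(-1\right) 5 = \left(-3\right) \left(-6\right) 5 = 18 \cdot 5 = 90$)
$H = 85$ ($H = \left(-27 + \left(11 + 11\right)\right) + 90 = \left(-27 + 22\right) + 90 = -5 + 90 = 85$)
$\left(-30 + \frac{15}{-46}\right) + H \left(-77\right) = \left(-30 + \frac{15}{-46}\right) + 85 \left(-77\right) = \left(-30 + 15 \left(- \frac{1}{46}\right)\right) - 6545 = \left(-30 - \frac{15}{46}\right) - 6545 = - \frac{1395}{46} - 6545 = - \frac{302465}{46}$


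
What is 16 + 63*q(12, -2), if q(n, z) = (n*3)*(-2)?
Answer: -4520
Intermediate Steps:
q(n, z) = -6*n (q(n, z) = (3*n)*(-2) = -6*n)
16 + 63*q(12, -2) = 16 + 63*(-6*12) = 16 + 63*(-72) = 16 - 4536 = -4520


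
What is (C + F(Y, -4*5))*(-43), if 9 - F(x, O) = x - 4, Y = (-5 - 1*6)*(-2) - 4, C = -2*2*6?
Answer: 1247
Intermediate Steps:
C = -24 (C = -4*6 = -24)
Y = 18 (Y = (-5 - 6)*(-2) - 4 = -11*(-2) - 4 = 22 - 4 = 18)
F(x, O) = 13 - x (F(x, O) = 9 - (x - 4) = 9 - (-4 + x) = 9 + (4 - x) = 13 - x)
(C + F(Y, -4*5))*(-43) = (-24 + (13 - 1*18))*(-43) = (-24 + (13 - 18))*(-43) = (-24 - 5)*(-43) = -29*(-43) = 1247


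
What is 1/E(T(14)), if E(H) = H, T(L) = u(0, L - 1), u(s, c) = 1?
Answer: 1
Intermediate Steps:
T(L) = 1
1/E(T(14)) = 1/1 = 1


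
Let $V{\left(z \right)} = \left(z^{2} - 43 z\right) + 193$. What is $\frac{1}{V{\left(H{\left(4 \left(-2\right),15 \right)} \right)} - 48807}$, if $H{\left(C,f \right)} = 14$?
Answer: $- \frac{1}{49020} \approx -2.04 \cdot 10^{-5}$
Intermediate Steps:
$V{\left(z \right)} = 193 + z^{2} - 43 z$
$\frac{1}{V{\left(H{\left(4 \left(-2\right),15 \right)} \right)} - 48807} = \frac{1}{\left(193 + 14^{2} - 602\right) - 48807} = \frac{1}{\left(193 + 196 - 602\right) - 48807} = \frac{1}{-213 - 48807} = \frac{1}{-49020} = - \frac{1}{49020}$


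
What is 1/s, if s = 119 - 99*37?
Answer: -1/3544 ≈ -0.00028217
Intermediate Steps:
s = -3544 (s = 119 - 3663 = -3544)
1/s = 1/(-3544) = -1/3544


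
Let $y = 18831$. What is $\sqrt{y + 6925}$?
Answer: $2 \sqrt{6439} \approx 160.49$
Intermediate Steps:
$\sqrt{y + 6925} = \sqrt{18831 + 6925} = \sqrt{25756} = 2 \sqrt{6439}$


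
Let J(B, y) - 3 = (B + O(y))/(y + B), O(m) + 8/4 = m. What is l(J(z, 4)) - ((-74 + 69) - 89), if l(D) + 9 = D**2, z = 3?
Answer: 4841/49 ≈ 98.796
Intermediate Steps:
O(m) = -2 + m
J(B, y) = 3 + (-2 + B + y)/(B + y) (J(B, y) = 3 + (B + (-2 + y))/(y + B) = 3 + (-2 + B + y)/(B + y))
l(D) = -9 + D**2
l(J(z, 4)) - ((-74 + 69) - 89) = (-9 + (2*(-1 + 2*3 + 2*4)/(3 + 4))**2) - ((-74 + 69) - 89) = (-9 + (2*(-1 + 6 + 8)/7)**2) - (-5 - 89) = (-9 + (2*(1/7)*13)**2) - 1*(-94) = (-9 + (26/7)**2) + 94 = (-9 + 676/49) + 94 = 235/49 + 94 = 4841/49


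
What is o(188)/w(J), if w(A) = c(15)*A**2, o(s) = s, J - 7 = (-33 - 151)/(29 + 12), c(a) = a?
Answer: 316028/159135 ≈ 1.9859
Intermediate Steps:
J = 103/41 (J = 7 + (-33 - 151)/(29 + 12) = 7 - 184/41 = 103/41 ≈ 2.5122)
w(A) = 15*A**2
o(188)/w(J) = 188/((15*(103/41)**2)) = 188/((15*(10609/1681))) = 188/(159135/1681) = 188*(1681/159135) = 316028/159135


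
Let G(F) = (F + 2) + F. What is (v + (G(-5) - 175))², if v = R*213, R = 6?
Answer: 1199025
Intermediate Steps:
G(F) = 2 + 2*F (G(F) = (2 + F) + F = 2 + 2*F)
v = 1278 (v = 6*213 = 1278)
(v + (G(-5) - 175))² = (1278 + ((2 + 2*(-5)) - 175))² = (1278 + ((2 - 10) - 175))² = (1278 + (-8 - 175))² = (1278 - 183)² = 1095² = 1199025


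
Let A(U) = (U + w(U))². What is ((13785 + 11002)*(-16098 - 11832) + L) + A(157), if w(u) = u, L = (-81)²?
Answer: -692195753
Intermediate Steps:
L = 6561
A(U) = 4*U² (A(U) = (U + U)² = (2*U)² = 4*U²)
((13785 + 11002)*(-16098 - 11832) + L) + A(157) = ((13785 + 11002)*(-16098 - 11832) + 6561) + 4*157² = (24787*(-27930) + 6561) + 4*24649 = (-692300910 + 6561) + 98596 = -692294349 + 98596 = -692195753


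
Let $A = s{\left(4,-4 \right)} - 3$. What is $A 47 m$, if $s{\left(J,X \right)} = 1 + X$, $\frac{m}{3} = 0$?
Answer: $0$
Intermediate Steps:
$m = 0$ ($m = 3 \cdot 0 = 0$)
$A = -6$ ($A = \left(1 - 4\right) - 3 = -3 - 3 = -6$)
$A 47 m = \left(-6\right) 47 \cdot 0 = \left(-282\right) 0 = 0$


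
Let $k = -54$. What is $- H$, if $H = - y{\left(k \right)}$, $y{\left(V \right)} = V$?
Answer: $-54$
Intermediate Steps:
$H = 54$ ($H = \left(-1\right) \left(-54\right) = 54$)
$- H = \left(-1\right) 54 = -54$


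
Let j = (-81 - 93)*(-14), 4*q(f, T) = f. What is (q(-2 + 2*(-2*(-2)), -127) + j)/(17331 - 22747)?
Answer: -4875/10832 ≈ -0.45006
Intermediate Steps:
q(f, T) = f/4
j = 2436 (j = -174*(-14) = 2436)
(q(-2 + 2*(-2*(-2)), -127) + j)/(17331 - 22747) = ((-2 + 2*(-2*(-2)))/4 + 2436)/(17331 - 22747) = ((-2 + 2*4)/4 + 2436)/(-5416) = ((-2 + 8)/4 + 2436)*(-1/5416) = ((¼)*6 + 2436)*(-1/5416) = (3/2 + 2436)*(-1/5416) = (4875/2)*(-1/5416) = -4875/10832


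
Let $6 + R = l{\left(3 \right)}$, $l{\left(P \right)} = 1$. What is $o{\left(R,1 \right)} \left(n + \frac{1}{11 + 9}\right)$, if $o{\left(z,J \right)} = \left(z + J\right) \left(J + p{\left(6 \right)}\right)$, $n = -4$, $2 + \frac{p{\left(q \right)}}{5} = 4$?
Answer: $\frac{869}{5} \approx 173.8$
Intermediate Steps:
$p{\left(q \right)} = 10$ ($p{\left(q \right)} = -10 + 5 \cdot 4 = -10 + 20 = 10$)
$R = -5$ ($R = -6 + 1 = -5$)
$o{\left(z,J \right)} = \left(10 + J\right) \left(J + z\right)$ ($o{\left(z,J \right)} = \left(z + J\right) \left(J + 10\right) = \left(J + z\right) \left(10 + J\right) = \left(10 + J\right) \left(J + z\right)$)
$o{\left(R,1 \right)} \left(n + \frac{1}{11 + 9}\right) = \left(1^{2} + 10 \cdot 1 + 10 \left(-5\right) + 1 \left(-5\right)\right) \left(-4 + \frac{1}{11 + 9}\right) = \left(1 + 10 - 50 - 5\right) \left(-4 + \frac{1}{20}\right) = - 44 \left(-4 + \frac{1}{20}\right) = \left(-44\right) \left(- \frac{79}{20}\right) = \frac{869}{5}$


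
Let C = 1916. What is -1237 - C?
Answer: -3153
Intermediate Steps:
-1237 - C = -1237 - 1*1916 = -1237 - 1916 = -3153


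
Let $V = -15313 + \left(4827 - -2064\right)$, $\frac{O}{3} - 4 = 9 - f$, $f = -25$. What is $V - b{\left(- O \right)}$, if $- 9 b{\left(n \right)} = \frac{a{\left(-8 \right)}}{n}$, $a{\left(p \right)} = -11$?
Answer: $- \frac{8640961}{1026} \approx -8422.0$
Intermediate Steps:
$O = 114$ ($O = 12 + 3 \left(9 - -25\right) = 12 + 3 \left(9 + 25\right) = 12 + 3 \cdot 34 = 12 + 102 = 114$)
$b{\left(n \right)} = \frac{11}{9 n}$ ($b{\left(n \right)} = - \frac{\left(-11\right) \frac{1}{n}}{9} = \frac{11}{9 n}$)
$V = -8422$ ($V = -15313 + \left(4827 + 2064\right) = -15313 + 6891 = -8422$)
$V - b{\left(- O \right)} = -8422 - \frac{11}{9 \left(\left(-1\right) 114\right)} = -8422 - \frac{11}{9 \left(-114\right)} = -8422 - \frac{11}{9} \left(- \frac{1}{114}\right) = -8422 - - \frac{11}{1026} = -8422 + \frac{11}{1026} = - \frac{8640961}{1026}$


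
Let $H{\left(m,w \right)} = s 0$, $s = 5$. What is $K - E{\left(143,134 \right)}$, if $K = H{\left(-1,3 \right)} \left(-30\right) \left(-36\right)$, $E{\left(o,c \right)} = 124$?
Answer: $-124$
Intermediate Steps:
$H{\left(m,w \right)} = 0$ ($H{\left(m,w \right)} = 5 \cdot 0 = 0$)
$K = 0$ ($K = 0 \left(-30\right) \left(-36\right) = 0 \left(-36\right) = 0$)
$K - E{\left(143,134 \right)} = 0 - 124 = -124$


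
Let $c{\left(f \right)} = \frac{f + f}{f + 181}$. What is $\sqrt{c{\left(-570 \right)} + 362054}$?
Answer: $\frac{\sqrt{54786816794}}{389} \approx 601.71$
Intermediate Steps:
$c{\left(f \right)} = \frac{2 f}{181 + f}$
$\sqrt{c{\left(-570 \right)} + 362054} = \sqrt{2 \left(-570\right) \frac{1}{181 - 570} + 362054} = \sqrt{2 \left(-570\right) \frac{1}{-389} + 362054} = \sqrt{2 \left(-570\right) \left(- \frac{1}{389}\right) + 362054} = \sqrt{\frac{1140}{389} + 362054} = \sqrt{\frac{140840146}{389}} = \frac{\sqrt{54786816794}}{389}$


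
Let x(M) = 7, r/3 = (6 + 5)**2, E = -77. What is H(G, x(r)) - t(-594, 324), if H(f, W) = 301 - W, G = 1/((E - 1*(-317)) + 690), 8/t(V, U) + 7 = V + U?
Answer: 81446/277 ≈ 294.03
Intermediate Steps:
t(V, U) = 8/(-7 + U + V) (t(V, U) = 8/(-7 + (V + U)) = 8/(-7 + (U + V)) = 8/(-7 + U + V))
r = 363 (r = 3*(6 + 5)**2 = 3*11**2 = 3*121 = 363)
G = 1/930 (G = 1/((-77 - 1*(-317)) + 690) = 1/((-77 + 317) + 690) = 1/(240 + 690) = 1/930 ≈ 0.0010753)
H(G, x(r)) - t(-594, 324) = (301 - 1*7) - 8/(-7 + 324 - 594) = (301 - 7) - 8/(-277) = 294 - 8*(-1)/277 = 294 - 1*(-8/277) = 294 + 8/277 = 81446/277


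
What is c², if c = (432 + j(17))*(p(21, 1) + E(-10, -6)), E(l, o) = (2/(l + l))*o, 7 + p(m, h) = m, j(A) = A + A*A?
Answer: 2902407876/25 ≈ 1.1610e+8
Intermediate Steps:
j(A) = A + A²
p(m, h) = -7 + m
E(l, o) = o/l (E(l, o) = (2/((2*l)))*o = (2*(1/(2*l)))*o = o/l)
c = 53874/5 (c = (432 + 17*(1 + 17))*((-7 + 21) - 6/(-10)) = (432 + 17*18)*(14 - 6*(-⅒)) = (432 + 306)*(14 + ⅗) = 738*(73/5) = 53874/5 ≈ 10775.)
c² = (53874/5)² = 2902407876/25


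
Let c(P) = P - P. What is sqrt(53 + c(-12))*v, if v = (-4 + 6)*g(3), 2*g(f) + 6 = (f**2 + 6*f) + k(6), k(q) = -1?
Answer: 20*sqrt(53) ≈ 145.60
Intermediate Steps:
g(f) = -7/2 + f**2/2 + 3*f (g(f) = -3 + ((f**2 + 6*f) - 1)/2 = -3 + (-1 + f**2 + 6*f)/2 = -3 + (-1/2 + f**2/2 + 3*f) = -7/2 + f**2/2 + 3*f)
c(P) = 0
v = 20 (v = (-4 + 6)*(-7/2 + (1/2)*3**2 + 3*3) = 2*(-7/2 + (1/2)*9 + 9) = 2*(-7/2 + 9/2 + 9) = 2*10 = 20)
sqrt(53 + c(-12))*v = sqrt(53 + 0)*20 = sqrt(53)*20 = 20*sqrt(53)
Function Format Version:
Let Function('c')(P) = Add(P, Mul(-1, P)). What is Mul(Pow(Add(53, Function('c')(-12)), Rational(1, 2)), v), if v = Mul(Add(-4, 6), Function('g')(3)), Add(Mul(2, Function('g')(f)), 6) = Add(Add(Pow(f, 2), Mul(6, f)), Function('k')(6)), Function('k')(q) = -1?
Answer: Mul(20, Pow(53, Rational(1, 2))) ≈ 145.60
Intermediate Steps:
Function('g')(f) = Add(Rational(-7, 2), Mul(Rational(1, 2), Pow(f, 2)), Mul(3, f)) (Function('g')(f) = Add(-3, Mul(Rational(1, 2), Add(Add(Pow(f, 2), Mul(6, f)), -1))) = Add(-3, Mul(Rational(1, 2), Add(-1, Pow(f, 2), Mul(6, f)))) = Add(-3, Add(Rational(-1, 2), Mul(Rational(1, 2), Pow(f, 2)), Mul(3, f))) = Add(Rational(-7, 2), Mul(Rational(1, 2), Pow(f, 2)), Mul(3, f)))
Function('c')(P) = 0
v = 20 (v = Mul(Add(-4, 6), Add(Rational(-7, 2), Mul(Rational(1, 2), Pow(3, 2)), Mul(3, 3))) = Mul(2, Add(Rational(-7, 2), Mul(Rational(1, 2), 9), 9)) = Mul(2, Add(Rational(-7, 2), Rational(9, 2), 9)) = Mul(2, 10) = 20)
Mul(Pow(Add(53, Function('c')(-12)), Rational(1, 2)), v) = Mul(Pow(Add(53, 0), Rational(1, 2)), 20) = Mul(Pow(53, Rational(1, 2)), 20) = Mul(20, Pow(53, Rational(1, 2)))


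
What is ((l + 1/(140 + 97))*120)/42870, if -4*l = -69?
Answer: 16357/338673 ≈ 0.048297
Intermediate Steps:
l = 69/4 (l = -1/4*(-69) = 69/4 ≈ 17.250)
((l + 1/(140 + 97))*120)/42870 = ((69/4 + 1/(140 + 97))*120)/42870 = ((69/4 + 1/237)*120)*(1/42870) = ((16357/948)*120)*(1/42870) = (163570/79)*(1/42870) = 16357/338673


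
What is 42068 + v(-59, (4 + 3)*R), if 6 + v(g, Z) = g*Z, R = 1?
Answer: 41649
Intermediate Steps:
v(g, Z) = -6 + Z*g (v(g, Z) = -6 + g*Z = -6 + Z*g)
42068 + v(-59, (4 + 3)*R) = 42068 + (-6 + ((4 + 3)*1)*(-59)) = 42068 + (-6 + (7*1)*(-59)) = 42068 + (-6 + 7*(-59)) = 42068 + (-6 - 413) = 42068 - 419 = 41649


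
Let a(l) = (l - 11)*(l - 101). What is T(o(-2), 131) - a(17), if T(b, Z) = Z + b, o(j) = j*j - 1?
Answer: 638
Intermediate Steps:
o(j) = -1 + j² (o(j) = j² - 1 = -1 + j²)
a(l) = (-101 + l)*(-11 + l) (a(l) = (-11 + l)*(-101 + l) = (-101 + l)*(-11 + l))
T(o(-2), 131) - a(17) = (131 + (-1 + (-2)²)) - (1111 + 17² - 112*17) = (131 + (-1 + 4)) - (1111 + 289 - 1904) = (131 + 3) - 1*(-504) = 134 + 504 = 638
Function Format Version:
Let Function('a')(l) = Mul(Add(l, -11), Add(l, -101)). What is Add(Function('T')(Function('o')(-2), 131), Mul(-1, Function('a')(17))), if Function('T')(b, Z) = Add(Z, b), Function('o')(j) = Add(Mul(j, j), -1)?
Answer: 638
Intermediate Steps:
Function('o')(j) = Add(-1, Pow(j, 2)) (Function('o')(j) = Add(Pow(j, 2), -1) = Add(-1, Pow(j, 2)))
Function('a')(l) = Mul(Add(-101, l), Add(-11, l)) (Function('a')(l) = Mul(Add(-11, l), Add(-101, l)) = Mul(Add(-101, l), Add(-11, l)))
Add(Function('T')(Function('o')(-2), 131), Mul(-1, Function('a')(17))) = Add(Add(131, Add(-1, Pow(-2, 2))), Mul(-1, Add(1111, Pow(17, 2), Mul(-112, 17)))) = Add(Add(131, Add(-1, 4)), Mul(-1, Add(1111, 289, -1904))) = Add(Add(131, 3), Mul(-1, -504)) = Add(134, 504) = 638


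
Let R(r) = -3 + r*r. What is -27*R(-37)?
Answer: -36882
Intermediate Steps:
R(r) = -3 + r**2
-27*R(-37) = -27*(-3 + (-37)**2) = -27*(-3 + 1369) = -27*1366 = -36882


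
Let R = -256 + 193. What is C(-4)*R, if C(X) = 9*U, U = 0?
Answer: 0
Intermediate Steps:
C(X) = 0 (C(X) = 9*0 = 0)
R = -63
C(-4)*R = 0*(-63) = 0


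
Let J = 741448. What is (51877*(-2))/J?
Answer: -51877/370724 ≈ -0.13993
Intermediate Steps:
(51877*(-2))/J = (51877*(-2))/741448 = -103754*1/741448 = -51877/370724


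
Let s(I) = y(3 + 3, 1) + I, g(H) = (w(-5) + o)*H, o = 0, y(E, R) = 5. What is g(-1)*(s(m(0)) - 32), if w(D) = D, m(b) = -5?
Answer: -160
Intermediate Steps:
g(H) = -5*H (g(H) = (-5 + 0)*H = -5*H)
s(I) = 5 + I
g(-1)*(s(m(0)) - 32) = (-5*(-1))*((5 - 5) - 32) = 5*(0 - 32) = 5*(-32) = -160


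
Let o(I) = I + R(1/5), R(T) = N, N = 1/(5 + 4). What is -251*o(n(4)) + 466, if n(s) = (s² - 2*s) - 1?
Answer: -11870/9 ≈ -1318.9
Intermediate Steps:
N = ⅑ (N = 1/9 = ⅑ ≈ 0.11111)
n(s) = -1 + s² - 2*s
R(T) = ⅑
o(I) = ⅑ + I (o(I) = I + ⅑ = ⅑ + I)
-251*o(n(4)) + 466 = -251*(⅑ + (-1 + 4² - 2*4)) + 466 = -251*(⅑ + (-1 + 16 - 8)) + 466 = -251*(⅑ + 7) + 466 = -251*64/9 + 466 = -16064/9 + 466 = -11870/9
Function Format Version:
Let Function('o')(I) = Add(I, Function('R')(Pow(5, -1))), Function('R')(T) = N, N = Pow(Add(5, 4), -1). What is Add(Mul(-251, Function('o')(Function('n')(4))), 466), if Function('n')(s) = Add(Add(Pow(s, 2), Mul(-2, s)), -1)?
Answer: Rational(-11870, 9) ≈ -1318.9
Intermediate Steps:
N = Rational(1, 9) (N = Pow(9, -1) = Rational(1, 9) ≈ 0.11111)
Function('n')(s) = Add(-1, Pow(s, 2), Mul(-2, s))
Function('R')(T) = Rational(1, 9)
Function('o')(I) = Add(Rational(1, 9), I) (Function('o')(I) = Add(I, Rational(1, 9)) = Add(Rational(1, 9), I))
Add(Mul(-251, Function('o')(Function('n')(4))), 466) = Add(Mul(-251, Add(Rational(1, 9), Add(-1, Pow(4, 2), Mul(-2, 4)))), 466) = Add(Mul(-251, Add(Rational(1, 9), Add(-1, 16, -8))), 466) = Add(Mul(-251, Add(Rational(1, 9), 7)), 466) = Add(Mul(-251, Rational(64, 9)), 466) = Add(Rational(-16064, 9), 466) = Rational(-11870, 9)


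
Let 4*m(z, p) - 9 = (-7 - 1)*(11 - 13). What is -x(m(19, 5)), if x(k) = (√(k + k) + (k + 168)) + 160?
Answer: -1337/4 - 5*√2/2 ≈ -337.79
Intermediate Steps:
m(z, p) = 25/4 (m(z, p) = 9/4 + ((-7 - 1)*(11 - 13))/4 = 9/4 + (-8*(-2))/4 = 9/4 + (¼)*16 = 9/4 + 4 = 25/4)
x(k) = 328 + k + √2*√k (x(k) = (√(2*k) + (168 + k)) + 160 = (√2*√k + (168 + k)) + 160 = (168 + k + √2*√k) + 160 = 328 + k + √2*√k)
-x(m(19, 5)) = -(328 + 25/4 + √2*√(25/4)) = -(328 + 25/4 + √2*(5/2)) = -(328 + 25/4 + 5*√2/2) = -(1337/4 + 5*√2/2) = -1337/4 - 5*√2/2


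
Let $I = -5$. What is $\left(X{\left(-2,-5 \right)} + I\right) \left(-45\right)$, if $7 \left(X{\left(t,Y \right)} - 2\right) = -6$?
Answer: $\frac{1215}{7} \approx 173.57$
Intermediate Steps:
$X{\left(t,Y \right)} = \frac{8}{7}$ ($X{\left(t,Y \right)} = 2 + \frac{1}{7} \left(-6\right) = 2 - \frac{6}{7} = \frac{8}{7}$)
$\left(X{\left(-2,-5 \right)} + I\right) \left(-45\right) = \left(\frac{8}{7} - 5\right) \left(-45\right) = \left(- \frac{27}{7}\right) \left(-45\right) = \frac{1215}{7}$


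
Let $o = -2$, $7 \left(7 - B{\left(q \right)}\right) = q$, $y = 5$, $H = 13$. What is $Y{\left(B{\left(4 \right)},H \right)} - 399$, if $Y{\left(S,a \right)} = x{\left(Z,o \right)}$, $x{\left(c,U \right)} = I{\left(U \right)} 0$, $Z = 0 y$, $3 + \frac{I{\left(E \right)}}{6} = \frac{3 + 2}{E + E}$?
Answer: $-399$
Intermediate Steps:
$I{\left(E \right)} = -18 + \frac{15}{E}$ ($I{\left(E \right)} = -18 + 6 \frac{3 + 2}{E + E} = -18 + 6 \frac{5}{2 E} = -18 + \frac{15}{E}$)
$B{\left(q \right)} = 7 - \frac{q}{7}$
$Z = 0$ ($Z = 0 \cdot 5 = 0$)
$x{\left(c,U \right)} = 0$ ($x{\left(c,U \right)} = \left(-18 + \frac{15}{U}\right) 0 = 0$)
$Y{\left(S,a \right)} = 0$
$Y{\left(B{\left(4 \right)},H \right)} - 399 = 0 - 399 = -399$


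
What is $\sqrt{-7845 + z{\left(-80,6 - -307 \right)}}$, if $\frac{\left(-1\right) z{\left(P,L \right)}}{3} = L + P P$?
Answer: $4 i \sqrt{1749} \approx 167.28 i$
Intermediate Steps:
$z{\left(P,L \right)} = - 3 L - 3 P^{2}$ ($z{\left(P,L \right)} = - 3 \left(L + P P\right) = - 3 \left(L + P^{2}\right) = - 3 L - 3 P^{2}$)
$\sqrt{-7845 + z{\left(-80,6 - -307 \right)}} = \sqrt{-7845 - \left(19200 + 3 \left(6 - -307\right)\right)} = \sqrt{-7845 - \left(19200 + 3 \left(6 + 307\right)\right)} = \sqrt{-7845 - 20139} = \sqrt{-27984} = 4 i \sqrt{1749}$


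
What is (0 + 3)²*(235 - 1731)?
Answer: -13464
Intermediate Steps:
(0 + 3)²*(235 - 1731) = 3²*(-1496) = 9*(-1496) = -13464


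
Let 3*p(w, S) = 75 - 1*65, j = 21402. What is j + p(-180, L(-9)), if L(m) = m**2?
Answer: 64216/3 ≈ 21405.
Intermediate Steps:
p(w, S) = 10/3 (p(w, S) = (75 - 1*65)/3 = (75 - 65)/3 = (1/3)*10 = 10/3)
j + p(-180, L(-9)) = 21402 + 10/3 = 64216/3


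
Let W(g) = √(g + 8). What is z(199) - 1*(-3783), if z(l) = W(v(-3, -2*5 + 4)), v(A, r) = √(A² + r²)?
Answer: 3783 + √(8 + 3*√5) ≈ 3786.8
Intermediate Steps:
W(g) = √(8 + g)
z(l) = √(8 + 3*√5) (z(l) = √(8 + √((-3)² + (-2*5 + 4)²)) = √(8 + √(9 + (-10 + 4)²)) = √(8 + √(9 + (-6)²)) = √(8 + √(9 + 36)) = √(8 + √45) = √(8 + 3*√5))
z(199) - 1*(-3783) = √(8 + 3*√5) - 1*(-3783) = √(8 + 3*√5) + 3783 = 3783 + √(8 + 3*√5)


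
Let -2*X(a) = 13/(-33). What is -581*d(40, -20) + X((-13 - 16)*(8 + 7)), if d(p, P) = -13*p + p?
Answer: 18406093/66 ≈ 2.7888e+5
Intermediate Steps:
d(p, P) = -12*p
X(a) = 13/66 (X(a) = -13/(2*(-33)) = -13*(-1)/(2*33) = -1/2*(-13/33) = 13/66)
-581*d(40, -20) + X((-13 - 16)*(8 + 7)) = -(-6972)*40 + 13/66 = -581*(-480) + 13/66 = 278880 + 13/66 = 18406093/66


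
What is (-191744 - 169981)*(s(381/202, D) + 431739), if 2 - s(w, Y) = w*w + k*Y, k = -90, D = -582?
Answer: -5599250184248175/40804 ≈ -1.3722e+11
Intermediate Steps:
s(w, Y) = 2 - w² + 90*Y (s(w, Y) = 2 - (w*w - 90*Y) = 2 - (w² - 90*Y) = 2 + (-w² + 90*Y) = 2 - w² + 90*Y)
(-191744 - 169981)*(s(381/202, D) + 431739) = (-191744 - 169981)*((2 - (381/202)² + 90*(-582)) + 431739) = -361725*((2 - (381*(1/202))² - 52380) + 431739) = -361725*((2 - (381/202)² - 52380) + 431739) = -361725*((2 - 1*145161/40804 - 52380) + 431739) = -361725*((2 - 145161/40804 - 52380) + 431739) = -361725*(-2137377073/40804 + 431739) = -361725*15479301083/40804 = -5599250184248175/40804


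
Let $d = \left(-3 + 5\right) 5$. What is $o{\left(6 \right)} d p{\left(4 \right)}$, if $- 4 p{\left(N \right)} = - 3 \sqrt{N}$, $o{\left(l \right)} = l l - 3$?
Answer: $495$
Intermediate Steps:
$o{\left(l \right)} = -3 + l^{2}$ ($o{\left(l \right)} = l^{2} - 3 = -3 + l^{2}$)
$p{\left(N \right)} = \frac{3 \sqrt{N}}{4}$ ($p{\left(N \right)} = - \frac{\left(-3\right) \sqrt{N}}{4} = \frac{3 \sqrt{N}}{4}$)
$d = 10$ ($d = 2 \cdot 5 = 10$)
$o{\left(6 \right)} d p{\left(4 \right)} = \left(-3 + 6^{2}\right) 10 \frac{3 \sqrt{4}}{4} = \left(-3 + 36\right) 10 \cdot \frac{3}{4} \cdot 2 = 33 \cdot 10 \cdot \frac{3}{2} = 330 \cdot \frac{3}{2} = 495$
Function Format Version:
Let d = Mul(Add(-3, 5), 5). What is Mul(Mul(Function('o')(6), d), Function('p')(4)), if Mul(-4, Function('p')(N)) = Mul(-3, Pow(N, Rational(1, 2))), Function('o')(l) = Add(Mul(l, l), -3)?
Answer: 495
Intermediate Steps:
Function('o')(l) = Add(-3, Pow(l, 2)) (Function('o')(l) = Add(Pow(l, 2), -3) = Add(-3, Pow(l, 2)))
Function('p')(N) = Mul(Rational(3, 4), Pow(N, Rational(1, 2))) (Function('p')(N) = Mul(Rational(-1, 4), Mul(-3, Pow(N, Rational(1, 2)))) = Mul(Rational(3, 4), Pow(N, Rational(1, 2))))
d = 10 (d = Mul(2, 5) = 10)
Mul(Mul(Function('o')(6), d), Function('p')(4)) = Mul(Mul(Add(-3, Pow(6, 2)), 10), Mul(Rational(3, 4), Pow(4, Rational(1, 2)))) = Mul(Mul(Add(-3, 36), 10), Mul(Rational(3, 4), 2)) = Mul(Mul(33, 10), Rational(3, 2)) = Mul(330, Rational(3, 2)) = 495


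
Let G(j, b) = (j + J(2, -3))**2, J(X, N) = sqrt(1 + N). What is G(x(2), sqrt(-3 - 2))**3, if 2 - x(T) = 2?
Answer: -8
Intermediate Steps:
x(T) = 0 (x(T) = 2 - 1*2 = 2 - 2 = 0)
G(j, b) = (j + I*sqrt(2))**2 (G(j, b) = (j + sqrt(1 - 3))**2 = (j + sqrt(-2))**2 = (j + I*sqrt(2))**2)
G(x(2), sqrt(-3 - 2))**3 = ((0 + I*sqrt(2))**2)**3 = ((I*sqrt(2))**2)**3 = (-2)**3 = -8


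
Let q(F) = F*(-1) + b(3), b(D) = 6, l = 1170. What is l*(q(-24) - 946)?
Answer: -1071720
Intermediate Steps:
q(F) = 6 - F (q(F) = F*(-1) + 6 = -F + 6 = 6 - F)
l*(q(-24) - 946) = 1170*((6 - 1*(-24)) - 946) = 1170*((6 + 24) - 946) = 1170*(30 - 946) = 1170*(-916) = -1071720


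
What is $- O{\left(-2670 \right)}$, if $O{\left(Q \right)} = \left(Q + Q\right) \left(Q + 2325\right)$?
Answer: $-1842300$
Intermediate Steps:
$O{\left(Q \right)} = 2 Q \left(2325 + Q\right)$
$- O{\left(-2670 \right)} = - 2 \left(-2670\right) \left(2325 - 2670\right) = - 2 \left(-2670\right) \left(-345\right) = \left(-1\right) 1842300 = -1842300$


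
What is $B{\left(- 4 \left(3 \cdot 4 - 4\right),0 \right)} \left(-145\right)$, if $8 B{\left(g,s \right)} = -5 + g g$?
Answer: $- \frac{147755}{8} \approx -18469.0$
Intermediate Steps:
$B{\left(g,s \right)} = - \frac{5}{8} + \frac{g^{2}}{8}$ ($B{\left(g,s \right)} = \frac{-5 + g g}{8} = \frac{-5 + g^{2}}{8} = - \frac{5}{8} + \frac{g^{2}}{8}$)
$B{\left(- 4 \left(3 \cdot 4 - 4\right),0 \right)} \left(-145\right) = \left(- \frac{5}{8} + \frac{\left(- 4 \left(3 \cdot 4 - 4\right)\right)^{2}}{8}\right) \left(-145\right) = \left(- \frac{5}{8} + \frac{\left(- 4 \left(12 - 4\right)\right)^{2}}{8}\right) \left(-145\right) = \left(- \frac{5}{8} + \frac{\left(\left(-4\right) 8\right)^{2}}{8}\right) \left(-145\right) = \left(- \frac{5}{8} + \frac{\left(-32\right)^{2}}{8}\right) \left(-145\right) = \left(- \frac{5}{8} + \frac{1}{8} \cdot 1024\right) \left(-145\right) = \left(- \frac{5}{8} + 128\right) \left(-145\right) = \frac{1019}{8} \left(-145\right) = - \frac{147755}{8}$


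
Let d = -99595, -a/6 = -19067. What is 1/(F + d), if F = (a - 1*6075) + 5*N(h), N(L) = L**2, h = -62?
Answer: 1/27952 ≈ 3.5776e-5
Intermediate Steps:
a = 114402 (a = -6*(-19067) = 114402)
F = 127547 (F = (114402 - 1*6075) + 5*(-62)**2 = (114402 - 6075) + 5*3844 = 108327 + 19220 = 127547)
1/(F + d) = 1/(127547 - 99595) = 1/27952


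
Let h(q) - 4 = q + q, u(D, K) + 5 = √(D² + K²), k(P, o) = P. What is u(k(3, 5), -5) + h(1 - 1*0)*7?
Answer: 37 + √34 ≈ 42.831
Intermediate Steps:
u(D, K) = -5 + √(D² + K²)
h(q) = 4 + 2*q (h(q) = 4 + (q + q) = 4 + 2*q)
u(k(3, 5), -5) + h(1 - 1*0)*7 = (-5 + √(3² + (-5)²)) + (4 + 2*(1 - 1*0))*7 = (-5 + √(9 + 25)) + (4 + 2*(1 + 0))*7 = (-5 + √34) + (4 + 2*1)*7 = (-5 + √34) + (4 + 2)*7 = (-5 + √34) + 6*7 = (-5 + √34) + 42 = 37 + √34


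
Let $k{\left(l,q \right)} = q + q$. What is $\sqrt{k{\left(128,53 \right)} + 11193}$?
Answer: $\sqrt{11299} \approx 106.3$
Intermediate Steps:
$k{\left(l,q \right)} = 2 q$
$\sqrt{k{\left(128,53 \right)} + 11193} = \sqrt{2 \cdot 53 + 11193} = \sqrt{106 + 11193} = \sqrt{11299}$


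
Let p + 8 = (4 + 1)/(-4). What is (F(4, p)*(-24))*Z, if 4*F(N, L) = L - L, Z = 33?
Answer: 0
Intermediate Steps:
p = -37/4 (p = -8 + (4 + 1)/(-4) = -8 + 5*(-1/4) = -8 - 5/4 = -37/4 ≈ -9.2500)
F(N, L) = 0 (F(N, L) = (L - L)/4 = (1/4)*0 = 0)
(F(4, p)*(-24))*Z = (0*(-24))*33 = 0*33 = 0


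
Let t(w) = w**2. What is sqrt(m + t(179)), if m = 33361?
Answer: sqrt(65402) ≈ 255.74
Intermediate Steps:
sqrt(m + t(179)) = sqrt(33361 + 179**2) = sqrt(33361 + 32041) = sqrt(65402)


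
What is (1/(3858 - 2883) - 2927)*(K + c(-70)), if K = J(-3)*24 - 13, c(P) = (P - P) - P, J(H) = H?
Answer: 2853824/65 ≈ 43905.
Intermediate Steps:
c(P) = -P (c(P) = 0 - P = -P)
K = -85 (K = -3*24 - 13 = -72 - 13 = -85)
(1/(3858 - 2883) - 2927)*(K + c(-70)) = (1/(3858 - 2883) - 2927)*(-85 - 1*(-70)) = (1/975 - 2927)*(-85 + 70) = (1/975 - 2927)*(-15) = -2853824/975*(-15) = 2853824/65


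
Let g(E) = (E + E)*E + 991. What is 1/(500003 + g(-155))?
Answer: 1/549044 ≈ 1.8213e-6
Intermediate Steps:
g(E) = 991 + 2*E**2 (g(E) = (2*E)*E + 991 = 2*E**2 + 991 = 991 + 2*E**2)
1/(500003 + g(-155)) = 1/(500003 + (991 + 2*(-155)**2)) = 1/(500003 + (991 + 2*24025)) = 1/(500003 + (991 + 48050)) = 1/(500003 + 49041) = 1/549044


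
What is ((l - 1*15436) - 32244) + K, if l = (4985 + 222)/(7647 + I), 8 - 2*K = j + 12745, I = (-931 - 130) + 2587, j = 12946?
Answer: -1110317025/18346 ≈ -60521.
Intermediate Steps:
I = 1526 (I = -1061 + 2587 = 1526)
K = -25683/2 (K = 4 - (12946 + 12745)/2 = 4 - ½*25691 = 4 - 25691/2 = -25683/2 ≈ -12842.)
l = 5207/9173 (l = (4985 + 222)/(7647 + 1526) = 5207/9173 ≈ 0.56764)
((l - 1*15436) - 32244) + K = ((5207/9173 - 1*15436) - 32244) - 25683/2 = ((5207/9173 - 15436) - 32244) - 25683/2 = (-141589221/9173 - 32244) - 25683/2 = -437363433/9173 - 25683/2 = -1110317025/18346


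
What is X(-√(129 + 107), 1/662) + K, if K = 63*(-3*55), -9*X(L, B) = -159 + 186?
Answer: -10398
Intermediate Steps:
X(L, B) = -3 (X(L, B) = -(-159 + 186)/9 = -⅑*27 = -3)
K = -10395 (K = 63*(-165) = -10395)
X(-√(129 + 107), 1/662) + K = -3 - 10395 = -10398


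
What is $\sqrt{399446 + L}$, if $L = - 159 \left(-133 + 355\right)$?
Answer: $2 \sqrt{91037} \approx 603.45$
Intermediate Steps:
$L = -35298$ ($L = \left(-159\right) 222 = -35298$)
$\sqrt{399446 + L} = \sqrt{399446 - 35298} = \sqrt{364148} = 2 \sqrt{91037}$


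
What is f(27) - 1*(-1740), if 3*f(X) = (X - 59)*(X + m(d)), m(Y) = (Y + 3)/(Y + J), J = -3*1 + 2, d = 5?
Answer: 4292/3 ≈ 1430.7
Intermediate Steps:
J = -1 (J = -3 + 2 = -1)
m(Y) = (3 + Y)/(-1 + Y) (m(Y) = (Y + 3)/(Y - 1) = (3 + Y)/(-1 + Y))
f(X) = (-59 + X)*(2 + X)/3 (f(X) = ((X - 59)*(X + (3 + 5)/(-1 + 5)))/3 = ((-59 + X)*(X + 8/4))/3 = ((-59 + X)*(X + (¼)*8))/3 = ((-59 + X)*(X + 2))/3 = ((-59 + X)*(2 + X))/3 = (-59 + X)*(2 + X)/3)
f(27) - 1*(-1740) = (-118/3 - 19*27 + (⅓)*27²) - 1*(-1740) = (-118/3 - 513 + (⅓)*729) + 1740 = (-118/3 - 513 + 243) + 1740 = -928/3 + 1740 = 4292/3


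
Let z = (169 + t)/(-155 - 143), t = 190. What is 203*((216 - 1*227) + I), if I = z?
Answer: -738311/298 ≈ -2477.6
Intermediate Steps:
z = -359/298 (z = (169 + 190)/(-155 - 143) = 359/(-298) = 359*(-1/298) = -359/298 ≈ -1.2047)
I = -359/298 ≈ -1.2047
203*((216 - 1*227) + I) = 203*((216 - 1*227) - 359/298) = 203*((216 - 227) - 359/298) = 203*(-11 - 359/298) = 203*(-3637/298) = -738311/298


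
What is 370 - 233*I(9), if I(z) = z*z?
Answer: -18503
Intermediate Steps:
I(z) = z**2
370 - 233*I(9) = 370 - 233*9**2 = 370 - 233*81 = 370 - 18873 = -18503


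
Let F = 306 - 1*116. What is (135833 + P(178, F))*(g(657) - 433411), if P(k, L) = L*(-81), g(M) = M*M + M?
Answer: -133089515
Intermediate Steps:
F = 190 (F = 306 - 116 = 190)
g(M) = M + M² (g(M) = M² + M = M + M²)
P(k, L) = -81*L
(135833 + P(178, F))*(g(657) - 433411) = (135833 - 81*190)*(657*(1 + 657) - 433411) = (135833 - 15390)*(657*658 - 433411) = 120443*(432306 - 433411) = 120443*(-1105) = -133089515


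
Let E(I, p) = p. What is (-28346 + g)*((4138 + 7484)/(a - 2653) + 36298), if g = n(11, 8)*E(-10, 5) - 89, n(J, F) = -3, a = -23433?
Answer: -13469055135350/13043 ≈ -1.0327e+9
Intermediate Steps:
g = -104 (g = -3*5 - 89 = -15 - 89 = -104)
(-28346 + g)*((4138 + 7484)/(a - 2653) + 36298) = (-28346 - 104)*((4138 + 7484)/(-23433 - 2653) + 36298) = -28450*(11622/(-26086) + 36298) = -28450*(11622*(-1/26086) + 36298) = -28450*(-5811/13043 + 36298) = -28450*473429003/13043 = -13469055135350/13043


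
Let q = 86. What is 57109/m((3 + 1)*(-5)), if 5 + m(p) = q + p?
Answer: 57109/61 ≈ 936.21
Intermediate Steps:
m(p) = 81 + p (m(p) = -5 + (86 + p) = 81 + p)
57109/m((3 + 1)*(-5)) = 57109/(81 + (3 + 1)*(-5)) = 57109/(81 + 4*(-5)) = 57109/(81 - 20) = 57109/61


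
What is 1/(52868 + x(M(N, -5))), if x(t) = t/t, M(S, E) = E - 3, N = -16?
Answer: 1/52869 ≈ 1.8915e-5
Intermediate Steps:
M(S, E) = -3 + E
x(t) = 1
1/(52868 + x(M(N, -5))) = 1/(52868 + 1) = 1/52869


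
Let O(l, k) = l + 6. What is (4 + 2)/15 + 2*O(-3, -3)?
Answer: 32/5 ≈ 6.4000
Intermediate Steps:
O(l, k) = 6 + l
(4 + 2)/15 + 2*O(-3, -3) = (4 + 2)/15 + 2*(6 - 3) = 6*(1/15) + 2*3 = ⅖ + 6 = 32/5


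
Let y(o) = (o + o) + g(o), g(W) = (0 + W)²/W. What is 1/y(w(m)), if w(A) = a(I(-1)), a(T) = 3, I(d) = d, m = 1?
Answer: ⅑ ≈ 0.11111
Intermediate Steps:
g(W) = W (g(W) = W²/W = W)
w(A) = 3
y(o) = 3*o (y(o) = (o + o) + o = 2*o + o = 3*o)
1/y(w(m)) = 1/(3*3) = 1/9 = ⅑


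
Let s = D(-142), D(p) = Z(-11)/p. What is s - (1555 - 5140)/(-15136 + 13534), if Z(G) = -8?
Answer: -82709/37914 ≈ -2.1815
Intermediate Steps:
D(p) = -8/p
s = 4/71 (s = -8/(-142) = -8*(-1/142) = 4/71 ≈ 0.056338)
s - (1555 - 5140)/(-15136 + 13534) = 4/71 - (1555 - 5140)/(-15136 + 13534) = 4/71 - (-3585)/(-1602) = 4/71 - (-3585)*(-1)/1602 = 4/71 - 1*1195/534 = 4/71 - 1195/534 = -82709/37914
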